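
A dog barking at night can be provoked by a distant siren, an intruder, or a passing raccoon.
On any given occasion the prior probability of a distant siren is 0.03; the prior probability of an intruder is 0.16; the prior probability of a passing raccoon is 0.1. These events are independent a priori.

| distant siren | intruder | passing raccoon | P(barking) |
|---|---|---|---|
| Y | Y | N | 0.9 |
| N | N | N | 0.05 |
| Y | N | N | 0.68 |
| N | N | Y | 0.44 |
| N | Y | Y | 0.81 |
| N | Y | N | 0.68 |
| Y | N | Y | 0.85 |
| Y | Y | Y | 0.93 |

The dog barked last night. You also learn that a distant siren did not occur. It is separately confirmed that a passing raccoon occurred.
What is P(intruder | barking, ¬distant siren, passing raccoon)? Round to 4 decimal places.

P(intruder | barking, ¬distant siren, passing raccoon) ≈ 0.2596

Enumerate both values of intruder and weight by the priors:
  P(barking | ¬distant siren, passing raccoon) = 0.44*0.84 + 0.81*0.16
        = 0.369600 + 0.129600 = 0.499200
Keeping only the intruder-present terms gives 0.129600, so
  P(intruder | barking, ¬distant siren, passing raccoon) = 0.129600 / 0.499200 ≈ 0.2596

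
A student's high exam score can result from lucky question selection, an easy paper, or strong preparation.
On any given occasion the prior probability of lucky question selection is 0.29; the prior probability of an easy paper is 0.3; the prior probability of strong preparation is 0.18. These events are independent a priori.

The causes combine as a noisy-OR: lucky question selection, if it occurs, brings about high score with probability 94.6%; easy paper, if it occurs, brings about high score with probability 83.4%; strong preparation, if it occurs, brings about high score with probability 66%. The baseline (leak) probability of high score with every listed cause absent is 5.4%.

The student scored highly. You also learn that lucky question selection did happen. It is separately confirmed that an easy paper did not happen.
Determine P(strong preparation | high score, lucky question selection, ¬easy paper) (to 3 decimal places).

Under noisy-OR, P(high score | causes) = 1 − (1−0.054)·∏(1−qᵢ) over the active causes.
By total probability over both values of strong preparation:
  P(high score | lucky question selection, ¬easy paper) = 0.948916·0.82 + 0.982631·0.18
        = 0.778111 + 0.176874 = 0.954985
The terms with strong preparation present sum to 0.176874, so
  P(strong preparation | high score, lucky question selection, ¬easy paper) = 0.176874 / 0.954985 ≈ 0.185

P(strong preparation | high score, lucky question selection, ¬easy paper) ≈ 0.185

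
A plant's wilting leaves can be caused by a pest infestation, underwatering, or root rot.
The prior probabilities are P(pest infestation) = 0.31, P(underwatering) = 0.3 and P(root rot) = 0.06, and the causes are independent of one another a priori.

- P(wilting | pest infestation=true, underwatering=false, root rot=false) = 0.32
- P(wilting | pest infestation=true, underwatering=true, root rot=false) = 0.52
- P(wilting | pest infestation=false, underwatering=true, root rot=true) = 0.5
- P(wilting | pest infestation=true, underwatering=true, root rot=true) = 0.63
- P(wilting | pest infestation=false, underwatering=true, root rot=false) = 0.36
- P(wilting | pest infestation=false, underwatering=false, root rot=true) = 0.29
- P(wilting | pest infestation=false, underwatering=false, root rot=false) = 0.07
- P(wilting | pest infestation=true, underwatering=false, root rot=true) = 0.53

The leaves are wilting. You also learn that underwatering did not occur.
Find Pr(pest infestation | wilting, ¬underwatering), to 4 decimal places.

Pr(pest infestation | wilting, ¬underwatering) ≈ 0.6423

Numerator (weight on configurations with pest infestation): 0.093248 + 0.009858 = 0.103106
Normalizer over all consistent configurations: 0.07×0.69×0.94 + 0.29×0.69×0.06 + 0.32×0.31×0.94 + 0.53×0.31×0.06 = 0.160514
Posterior = 0.103106 / 0.160514 ≈ 0.6423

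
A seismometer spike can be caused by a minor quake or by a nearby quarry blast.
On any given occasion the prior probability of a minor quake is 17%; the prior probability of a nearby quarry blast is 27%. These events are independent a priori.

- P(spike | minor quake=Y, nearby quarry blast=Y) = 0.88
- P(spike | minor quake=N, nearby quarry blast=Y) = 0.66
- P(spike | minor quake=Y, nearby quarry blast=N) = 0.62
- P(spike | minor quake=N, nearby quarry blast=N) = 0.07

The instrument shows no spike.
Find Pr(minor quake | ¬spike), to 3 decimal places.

Pr(minor quake | ¬spike) ≈ 0.076

Sum P(¬spike|·) weighted by the priors over the 4 (minor quake, nearby quarry blast) configurations:
  P(¬spike) = 0.93·0.83·0.73 + 0.34·0.83·0.27 + 0.38·0.17·0.73 + 0.12·0.17·0.27
        = 0.563487 + 0.076194 + 0.047158 + 0.005508 = 0.692347
The terms with minor quake present sum to 0.052666, so
  P(minor quake | ¬spike) = 0.052666 / 0.692347 ≈ 0.076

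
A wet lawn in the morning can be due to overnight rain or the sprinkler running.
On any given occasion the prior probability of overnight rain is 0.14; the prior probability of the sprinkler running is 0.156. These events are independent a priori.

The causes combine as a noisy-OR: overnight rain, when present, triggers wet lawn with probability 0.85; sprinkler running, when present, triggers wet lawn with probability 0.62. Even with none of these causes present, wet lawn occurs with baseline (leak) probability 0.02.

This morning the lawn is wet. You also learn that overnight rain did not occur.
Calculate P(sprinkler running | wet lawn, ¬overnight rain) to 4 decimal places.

P(sprinkler running | wet lawn, ¬overnight rain) ≈ 0.8529

Under noisy-OR, P(wet lawn | causes) = 1 − (1−0.02)·∏(1−qᵢ) over the active causes.
By total probability over both values of sprinkler running:
  P(wet lawn | ¬overnight rain) = 0.02×0.844 + 0.6276×0.156
        = 0.016880 + 0.097906 = 0.114786
Keeping only the sprinkler running-present terms gives 0.097906, so
  P(sprinkler running | wet lawn, ¬overnight rain) = 0.097906 / 0.114786 ≈ 0.8529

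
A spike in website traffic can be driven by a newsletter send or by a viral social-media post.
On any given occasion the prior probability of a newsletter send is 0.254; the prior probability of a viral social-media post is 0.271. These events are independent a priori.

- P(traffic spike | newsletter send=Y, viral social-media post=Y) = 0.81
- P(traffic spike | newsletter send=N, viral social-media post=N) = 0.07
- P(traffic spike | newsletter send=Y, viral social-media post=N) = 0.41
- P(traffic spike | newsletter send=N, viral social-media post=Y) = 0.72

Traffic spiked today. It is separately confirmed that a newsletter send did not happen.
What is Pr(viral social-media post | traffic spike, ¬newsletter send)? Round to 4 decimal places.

P(traffic spike | ¬newsletter send) = 0.07*0.729 + 0.72*0.271 = 0.051030 + 0.195120 = 0.246150
Restricting to configurations with viral social-media post present: 0.72*0.271 = 0.195120.
So P(viral social-media post | traffic spike, ¬newsletter send) = 0.195120/0.246150 ≈ 0.7927.

Pr(viral social-media post | traffic spike, ¬newsletter send) ≈ 0.7927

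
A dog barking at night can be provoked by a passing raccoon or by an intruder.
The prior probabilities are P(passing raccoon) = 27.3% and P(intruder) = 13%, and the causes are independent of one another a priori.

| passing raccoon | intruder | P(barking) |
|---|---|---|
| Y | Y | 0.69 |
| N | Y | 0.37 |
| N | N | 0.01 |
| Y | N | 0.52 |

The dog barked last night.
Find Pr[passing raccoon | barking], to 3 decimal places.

Pr[passing raccoon | barking] ≈ 0.782

Numerator (weight on configurations with passing raccoon): 0.123505 + 0.024488 = 0.147993
Normalizer over all consistent configurations: 0.01*0.727*0.87 + 0.37*0.727*0.13 + 0.52*0.273*0.87 + 0.69*0.273*0.13 = 0.189287
Posterior = 0.147993 / 0.189287 ≈ 0.782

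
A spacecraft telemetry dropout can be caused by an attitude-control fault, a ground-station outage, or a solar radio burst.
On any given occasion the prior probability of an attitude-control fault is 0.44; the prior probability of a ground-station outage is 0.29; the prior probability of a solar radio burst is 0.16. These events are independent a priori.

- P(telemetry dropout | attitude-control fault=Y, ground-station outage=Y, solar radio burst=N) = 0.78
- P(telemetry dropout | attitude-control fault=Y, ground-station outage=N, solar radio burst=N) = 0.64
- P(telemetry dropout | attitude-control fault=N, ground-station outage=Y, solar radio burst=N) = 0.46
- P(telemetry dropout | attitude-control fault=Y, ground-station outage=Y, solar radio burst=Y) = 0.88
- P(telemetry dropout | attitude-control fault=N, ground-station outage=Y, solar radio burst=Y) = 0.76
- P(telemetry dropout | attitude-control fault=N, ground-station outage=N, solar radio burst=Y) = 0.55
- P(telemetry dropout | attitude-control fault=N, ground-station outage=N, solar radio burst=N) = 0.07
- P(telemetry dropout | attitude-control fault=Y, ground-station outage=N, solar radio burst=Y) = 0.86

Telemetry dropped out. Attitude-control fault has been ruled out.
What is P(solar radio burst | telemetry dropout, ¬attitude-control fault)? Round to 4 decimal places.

Sum P(telemetry dropout|·) weighted by the priors over the 4 (ground-station outage, solar radio burst) configurations:
  P(telemetry dropout | ¬attitude-control fault) = 0.07×0.71×0.84 + 0.55×0.71×0.16 + 0.46×0.29×0.84 + 0.76×0.29×0.16
        = 0.041748 + 0.062480 + 0.112056 + 0.035264 = 0.251548
Configurations with solar radio burst contribute 0.097744, so
  P(solar radio burst | telemetry dropout, ¬attitude-control fault) = 0.097744 / 0.251548 ≈ 0.3886

P(solar radio burst | telemetry dropout, ¬attitude-control fault) ≈ 0.3886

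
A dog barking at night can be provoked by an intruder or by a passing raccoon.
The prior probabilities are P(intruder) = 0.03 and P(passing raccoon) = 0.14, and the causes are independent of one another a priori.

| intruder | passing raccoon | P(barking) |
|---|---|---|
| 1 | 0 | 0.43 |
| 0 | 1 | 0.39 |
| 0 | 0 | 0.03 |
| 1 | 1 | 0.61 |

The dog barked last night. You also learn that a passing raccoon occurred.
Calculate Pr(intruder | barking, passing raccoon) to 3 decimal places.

Pr(intruder | barking, passing raccoon) ≈ 0.046

Weight on intruder=true, given the evidence: 0.61*0.03 = 0.018300
Normalizer over all consistent configurations: 0.39*0.97 + 0.61*0.03 = 0.396600
Posterior = 0.018300 / 0.396600 ≈ 0.046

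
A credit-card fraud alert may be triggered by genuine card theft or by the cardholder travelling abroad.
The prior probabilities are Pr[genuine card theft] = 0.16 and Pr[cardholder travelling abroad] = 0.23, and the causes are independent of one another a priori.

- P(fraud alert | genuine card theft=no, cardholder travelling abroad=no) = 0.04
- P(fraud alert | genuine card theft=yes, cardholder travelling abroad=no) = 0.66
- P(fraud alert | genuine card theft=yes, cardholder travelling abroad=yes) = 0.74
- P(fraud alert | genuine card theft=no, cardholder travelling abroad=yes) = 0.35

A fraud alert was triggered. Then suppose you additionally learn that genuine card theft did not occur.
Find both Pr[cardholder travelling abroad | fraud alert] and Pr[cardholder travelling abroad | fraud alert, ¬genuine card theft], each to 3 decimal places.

Pr[cardholder travelling abroad | fraud alert] ≈ 0.469; Pr[cardholder travelling abroad | fraud alert, ¬genuine card theft] ≈ 0.723

P(fraud alert) = 0.04×0.84×0.77 + 0.35×0.84×0.23 + 0.66×0.16×0.77 + 0.74×0.16×0.23 = 0.025872 + 0.067620 + 0.081312 + 0.027232 = 0.202036
Of this, 0.094852 comes from 0.067620 + 0.027232 (the cardholder travelling abroad=true cases).
P(cardholder travelling abroad | fraud alert) = 0.094852 / 0.202036 ≈ 0.469

With the extra evidence:
P(fraud alert | ¬genuine card theft) = 0.04*0.77 + 0.35*0.23 = 0.030800 + 0.080500 = 0.111300
Of this, 0.080500 comes from 0.35*0.23 (the cardholder travelling abroad=true cases).
So P(cardholder travelling abroad | fraud alert, ¬genuine card theft) = 0.080500/0.111300 ≈ 0.723.
Ruling out genuine card theft raises the posterior on cardholder travelling abroad — the flip side of explaining away.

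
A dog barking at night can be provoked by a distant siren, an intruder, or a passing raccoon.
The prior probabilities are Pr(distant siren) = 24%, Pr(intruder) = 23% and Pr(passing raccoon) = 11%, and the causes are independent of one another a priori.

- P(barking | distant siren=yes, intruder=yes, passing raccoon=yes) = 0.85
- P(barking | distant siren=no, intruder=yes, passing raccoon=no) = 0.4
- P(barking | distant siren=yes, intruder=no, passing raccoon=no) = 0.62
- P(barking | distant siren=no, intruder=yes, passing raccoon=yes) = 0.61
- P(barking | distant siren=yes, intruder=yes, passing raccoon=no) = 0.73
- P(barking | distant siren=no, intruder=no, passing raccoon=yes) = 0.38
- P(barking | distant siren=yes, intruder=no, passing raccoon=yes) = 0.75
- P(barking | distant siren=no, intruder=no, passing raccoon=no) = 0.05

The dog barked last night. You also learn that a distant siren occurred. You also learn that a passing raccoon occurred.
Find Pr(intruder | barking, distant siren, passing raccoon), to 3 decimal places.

Pr(intruder | barking, distant siren, passing raccoon) ≈ 0.253

P(barking | distant siren, passing raccoon) = 0.75*0.77 + 0.85*0.23 = 0.577500 + 0.195500 = 0.773000
The intruder-present share is 0.85*0.23 = 0.195500.
Hence the posterior is 0.195500/0.773000 ≈ 0.253.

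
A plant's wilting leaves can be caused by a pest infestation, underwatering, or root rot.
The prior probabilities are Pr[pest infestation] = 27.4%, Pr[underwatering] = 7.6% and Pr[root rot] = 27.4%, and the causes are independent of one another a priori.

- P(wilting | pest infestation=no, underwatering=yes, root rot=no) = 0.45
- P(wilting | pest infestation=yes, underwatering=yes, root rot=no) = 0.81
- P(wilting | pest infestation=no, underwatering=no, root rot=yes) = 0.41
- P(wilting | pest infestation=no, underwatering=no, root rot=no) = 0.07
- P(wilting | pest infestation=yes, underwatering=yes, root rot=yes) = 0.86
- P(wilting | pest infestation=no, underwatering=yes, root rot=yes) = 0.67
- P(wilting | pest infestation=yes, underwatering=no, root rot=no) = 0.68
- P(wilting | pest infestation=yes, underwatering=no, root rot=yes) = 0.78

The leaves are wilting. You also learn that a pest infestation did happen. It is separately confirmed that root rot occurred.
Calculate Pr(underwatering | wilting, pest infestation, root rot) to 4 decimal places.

Pr(underwatering | wilting, pest infestation, root rot) ≈ 0.0831

P(wilting | pest infestation, root rot) = 0.78×0.924 + 0.86×0.076 = 0.720720 + 0.065360 = 0.786080
The underwatering-present share is 0.86×0.076 = 0.065360.
P(underwatering | wilting, pest infestation, root rot) = 0.065360 / 0.786080 ≈ 0.0831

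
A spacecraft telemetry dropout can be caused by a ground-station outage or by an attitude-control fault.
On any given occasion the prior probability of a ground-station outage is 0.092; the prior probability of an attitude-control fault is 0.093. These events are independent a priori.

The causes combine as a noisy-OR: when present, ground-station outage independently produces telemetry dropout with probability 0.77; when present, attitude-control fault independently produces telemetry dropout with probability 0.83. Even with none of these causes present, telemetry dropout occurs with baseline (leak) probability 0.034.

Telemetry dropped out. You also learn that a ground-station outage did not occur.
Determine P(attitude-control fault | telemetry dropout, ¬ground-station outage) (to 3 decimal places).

Under noisy-OR, P(telemetry dropout | causes) = 1 − (1−0.034)·∏(1−qᵢ) over the active causes.
P(telemetry dropout | ¬ground-station outage) = 0.034·0.907 + 0.83578·0.093 = 0.030838 + 0.077728 = 0.108566
The attitude-control fault-present share is 0.83578·0.093 = 0.077728.
Hence the posterior is 0.077728/0.108566 ≈ 0.716.

P(attitude-control fault | telemetry dropout, ¬ground-station outage) ≈ 0.716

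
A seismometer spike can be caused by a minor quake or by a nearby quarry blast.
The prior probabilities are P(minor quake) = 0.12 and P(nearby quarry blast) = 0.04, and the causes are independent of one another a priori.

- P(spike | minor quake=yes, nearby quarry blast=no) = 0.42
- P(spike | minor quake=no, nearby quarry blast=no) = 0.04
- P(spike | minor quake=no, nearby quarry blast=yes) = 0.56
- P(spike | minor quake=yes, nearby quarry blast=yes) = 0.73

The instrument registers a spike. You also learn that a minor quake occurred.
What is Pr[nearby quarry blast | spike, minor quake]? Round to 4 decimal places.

Weight on nearby quarry blast=true, given the evidence: 0.73·0.04 = 0.029200
The normalizing constant is 0.42·0.96 + 0.73·0.04 = 0.432400
Posterior = 0.029200 / 0.432400 ≈ 0.0675

Pr[nearby quarry blast | spike, minor quake] ≈ 0.0675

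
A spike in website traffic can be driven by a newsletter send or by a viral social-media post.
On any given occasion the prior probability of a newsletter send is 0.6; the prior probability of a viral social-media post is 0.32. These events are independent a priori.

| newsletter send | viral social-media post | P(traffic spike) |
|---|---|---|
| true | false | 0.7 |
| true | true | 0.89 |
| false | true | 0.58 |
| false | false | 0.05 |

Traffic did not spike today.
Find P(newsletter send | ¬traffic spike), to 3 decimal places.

P(newsletter send | ¬traffic spike) ≈ 0.315

Numerator (weight on configurations with newsletter send): 0.122400 + 0.021120 = 0.143520
The normalizing constant is 0.95*0.4*0.68 + 0.42*0.4*0.32 + 0.3*0.6*0.68 + 0.11*0.6*0.32 = 0.455680
Posterior = 0.143520 / 0.455680 ≈ 0.315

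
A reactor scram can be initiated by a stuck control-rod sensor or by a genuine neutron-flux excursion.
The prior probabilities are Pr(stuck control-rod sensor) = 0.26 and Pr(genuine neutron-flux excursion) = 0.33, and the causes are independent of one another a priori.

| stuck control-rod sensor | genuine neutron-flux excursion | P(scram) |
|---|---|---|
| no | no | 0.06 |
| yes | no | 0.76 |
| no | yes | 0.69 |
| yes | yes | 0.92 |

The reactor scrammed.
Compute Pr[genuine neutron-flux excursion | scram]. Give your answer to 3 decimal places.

Pr[genuine neutron-flux excursion | scram] ≈ 0.604

P(scram) = 0.06·0.74·0.67 + 0.69·0.74·0.33 + 0.76·0.26·0.67 + 0.92·0.26·0.33 = 0.029748 + 0.168498 + 0.132392 + 0.078936 = 0.409574
Restricting to configurations with genuine neutron-flux excursion present: 0.168498 + 0.078936 = 0.247434.
P(genuine neutron-flux excursion | scram) = 0.247434 / 0.409574 ≈ 0.604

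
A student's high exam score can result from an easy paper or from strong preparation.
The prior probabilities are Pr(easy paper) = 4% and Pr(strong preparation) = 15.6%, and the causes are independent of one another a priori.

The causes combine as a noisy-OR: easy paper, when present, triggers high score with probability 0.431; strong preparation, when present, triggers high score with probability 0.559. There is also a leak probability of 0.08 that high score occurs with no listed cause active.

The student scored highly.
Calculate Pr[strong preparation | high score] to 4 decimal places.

Under noisy-OR, P(high score | causes) = 1 − (1−0.08)·∏(1−qᵢ) over the active causes.
P(high score) = 0.08*0.96*0.844 + 0.59428*0.96*0.156 + 0.47652*0.04*0.844 + 0.769145*0.04*0.156 = 0.064819 + 0.088999 + 0.016087 + 0.004799 = 0.174704
The strong preparation-present share is 0.088999 + 0.004799 = 0.093798.
P(strong preparation | high score) = 0.093798 / 0.174704 ≈ 0.5369

Pr[strong preparation | high score] ≈ 0.5369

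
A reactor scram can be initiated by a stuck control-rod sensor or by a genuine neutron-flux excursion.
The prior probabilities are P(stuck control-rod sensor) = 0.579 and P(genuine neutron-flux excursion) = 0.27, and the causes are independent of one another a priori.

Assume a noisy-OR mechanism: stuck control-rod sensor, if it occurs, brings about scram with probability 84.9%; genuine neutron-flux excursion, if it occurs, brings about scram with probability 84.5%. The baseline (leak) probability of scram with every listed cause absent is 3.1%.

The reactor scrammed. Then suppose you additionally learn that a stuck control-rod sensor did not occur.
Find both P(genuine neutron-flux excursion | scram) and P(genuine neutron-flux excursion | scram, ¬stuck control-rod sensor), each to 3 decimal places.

P(genuine neutron-flux excursion | scram) ≈ 0.402; P(genuine neutron-flux excursion | scram, ¬stuck control-rod sensor) ≈ 0.910

Under noisy-OR, P(scram | causes) = 1 − (1−0.031)·∏(1−qᵢ) over the active causes.
Weight on genuine neutron-flux excursion=true, given the evidence: 0.096597 + 0.152785 = 0.249382
Normalizer over all consistent configurations: 0.031·0.421·0.73 + 0.849805·0.421·0.27 + 0.853681·0.579·0.73 + 0.977321·0.579·0.27 = 0.619734
Posterior = 0.249382 / 0.619734 ≈ 0.402

With the extra evidence:
P(scram | ¬stuck control-rod sensor) = 0.031*0.73 + 0.849805*0.27 = 0.022630 + 0.229447 = 0.252077
Of this, 0.229447 comes from 0.849805*0.27 (the genuine neutron-flux excursion=true cases).
So P(genuine neutron-flux excursion | scram, ¬stuck control-rod sensor) = 0.229447/0.252077 ≈ 0.910.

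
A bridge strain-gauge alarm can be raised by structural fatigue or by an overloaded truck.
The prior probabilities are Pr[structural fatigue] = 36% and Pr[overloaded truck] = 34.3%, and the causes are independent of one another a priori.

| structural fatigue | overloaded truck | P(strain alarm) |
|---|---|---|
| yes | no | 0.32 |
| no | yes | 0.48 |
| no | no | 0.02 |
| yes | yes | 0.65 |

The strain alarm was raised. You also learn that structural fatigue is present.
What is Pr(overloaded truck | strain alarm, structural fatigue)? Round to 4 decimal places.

Pr(overloaded truck | strain alarm, structural fatigue) ≈ 0.5147

By total probability over both values of overloaded truck:
  P(strain alarm | structural fatigue) = 0.32*0.657 + 0.65*0.343
        = 0.210240 + 0.222950 = 0.433190
Configurations with overloaded truck contribute 0.222950, so
  P(overloaded truck | strain alarm, structural fatigue) = 0.222950 / 0.433190 ≈ 0.5147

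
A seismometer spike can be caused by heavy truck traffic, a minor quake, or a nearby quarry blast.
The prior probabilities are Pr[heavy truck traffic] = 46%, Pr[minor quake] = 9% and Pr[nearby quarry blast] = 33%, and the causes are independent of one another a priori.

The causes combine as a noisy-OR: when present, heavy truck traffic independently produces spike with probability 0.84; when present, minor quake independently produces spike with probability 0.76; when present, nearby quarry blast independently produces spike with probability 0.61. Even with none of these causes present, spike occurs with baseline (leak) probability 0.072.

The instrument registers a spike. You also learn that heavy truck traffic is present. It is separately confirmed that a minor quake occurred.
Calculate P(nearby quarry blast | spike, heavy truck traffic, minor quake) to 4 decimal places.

P(nearby quarry blast | spike, heavy truck traffic, minor quake) ≈ 0.3349

Under noisy-OR, P(spike | causes) = 1 − (1−0.072)·∏(1−qᵢ) over the active causes.
P(spike | heavy truck traffic, minor quake) = 0.964365·0.67 + 0.986102·0.33 = 0.646125 + 0.325414 = 0.971539
Restricting to configurations with nearby quarry blast present: 0.986102·0.33 = 0.325414.
Hence the posterior is 0.325414/0.971539 ≈ 0.3349.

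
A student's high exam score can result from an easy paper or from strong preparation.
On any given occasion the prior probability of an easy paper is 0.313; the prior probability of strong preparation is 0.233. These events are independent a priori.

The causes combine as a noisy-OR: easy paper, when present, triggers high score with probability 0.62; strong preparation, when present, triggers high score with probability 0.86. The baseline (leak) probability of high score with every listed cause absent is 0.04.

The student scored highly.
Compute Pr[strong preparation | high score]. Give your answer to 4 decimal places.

Pr[strong preparation | high score] ≈ 0.5448

Under noisy-OR, P(high score | causes) = 1 − (1−0.04)·∏(1−qᵢ) over the active causes.
Weight on strong preparation=true, given the evidence: 0.138557 + 0.069204 = 0.207761
Denominator P(high score): 0.04×0.687×0.767 + 0.8656×0.687×0.233 + 0.6352×0.313×0.767 + 0.948928×0.313×0.233 = 0.381331
P(strong preparation | high score) = 0.207761/0.381331 ≈ 0.5448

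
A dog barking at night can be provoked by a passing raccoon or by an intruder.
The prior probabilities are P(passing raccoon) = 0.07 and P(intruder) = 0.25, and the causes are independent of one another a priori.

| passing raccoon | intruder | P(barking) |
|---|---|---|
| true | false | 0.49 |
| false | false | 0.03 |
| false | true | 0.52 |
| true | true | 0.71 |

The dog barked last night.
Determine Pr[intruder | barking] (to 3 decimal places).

Pr[intruder | barking] ≈ 0.741

By total probability over the 4 (passing raccoon, intruder) configurations:
  P(barking) = 0.03×0.93×0.75 + 0.52×0.93×0.25 + 0.49×0.07×0.75 + 0.71×0.07×0.25
        = 0.020925 + 0.120900 + 0.025725 + 0.012425 = 0.179975
Keeping only the intruder-present terms gives 0.133325, so
  P(intruder | barking) = 0.133325 / 0.179975 ≈ 0.741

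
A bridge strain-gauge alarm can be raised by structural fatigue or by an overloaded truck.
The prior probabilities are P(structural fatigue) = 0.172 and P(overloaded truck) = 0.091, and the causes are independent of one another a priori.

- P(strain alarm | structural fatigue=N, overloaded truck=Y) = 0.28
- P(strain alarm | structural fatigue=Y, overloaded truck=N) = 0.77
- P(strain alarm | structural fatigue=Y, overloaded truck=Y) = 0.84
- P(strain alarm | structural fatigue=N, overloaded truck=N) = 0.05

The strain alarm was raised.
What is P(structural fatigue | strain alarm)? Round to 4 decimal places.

P(strain alarm) = 0.05×0.828×0.909 + 0.28×0.828×0.091 + 0.77×0.172×0.909 + 0.84×0.172×0.091 = 0.037633 + 0.021097 + 0.120388 + 0.013148 = 0.192266
Of this, 0.133536 comes from 0.120388 + 0.013148 (the structural fatigue=true cases).
P(structural fatigue | strain alarm) = 0.133536 / 0.192266 ≈ 0.6945

P(structural fatigue | strain alarm) ≈ 0.6945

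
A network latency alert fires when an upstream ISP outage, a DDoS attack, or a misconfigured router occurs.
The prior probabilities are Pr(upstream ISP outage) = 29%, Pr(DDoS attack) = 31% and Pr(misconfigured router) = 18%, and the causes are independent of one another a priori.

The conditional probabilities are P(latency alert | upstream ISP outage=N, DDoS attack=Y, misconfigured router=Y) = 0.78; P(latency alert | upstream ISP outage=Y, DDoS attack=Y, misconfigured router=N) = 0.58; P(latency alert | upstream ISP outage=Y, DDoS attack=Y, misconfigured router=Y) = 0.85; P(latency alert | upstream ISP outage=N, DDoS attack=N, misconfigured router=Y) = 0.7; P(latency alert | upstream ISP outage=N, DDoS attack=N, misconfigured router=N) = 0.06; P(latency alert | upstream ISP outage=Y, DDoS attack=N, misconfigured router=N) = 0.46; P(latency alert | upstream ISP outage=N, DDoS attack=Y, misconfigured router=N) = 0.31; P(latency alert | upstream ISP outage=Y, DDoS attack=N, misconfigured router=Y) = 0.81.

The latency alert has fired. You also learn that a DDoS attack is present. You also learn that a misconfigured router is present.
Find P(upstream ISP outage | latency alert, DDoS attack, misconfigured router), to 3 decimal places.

P(upstream ISP outage | latency alert, DDoS attack, misconfigured router) ≈ 0.308

P(latency alert | DDoS attack, misconfigured router) = 0.78×0.71 + 0.85×0.29 = 0.553800 + 0.246500 = 0.800300
The upstream ISP outage-present share is 0.85×0.29 = 0.246500.
Hence the posterior is 0.246500/0.800300 ≈ 0.308.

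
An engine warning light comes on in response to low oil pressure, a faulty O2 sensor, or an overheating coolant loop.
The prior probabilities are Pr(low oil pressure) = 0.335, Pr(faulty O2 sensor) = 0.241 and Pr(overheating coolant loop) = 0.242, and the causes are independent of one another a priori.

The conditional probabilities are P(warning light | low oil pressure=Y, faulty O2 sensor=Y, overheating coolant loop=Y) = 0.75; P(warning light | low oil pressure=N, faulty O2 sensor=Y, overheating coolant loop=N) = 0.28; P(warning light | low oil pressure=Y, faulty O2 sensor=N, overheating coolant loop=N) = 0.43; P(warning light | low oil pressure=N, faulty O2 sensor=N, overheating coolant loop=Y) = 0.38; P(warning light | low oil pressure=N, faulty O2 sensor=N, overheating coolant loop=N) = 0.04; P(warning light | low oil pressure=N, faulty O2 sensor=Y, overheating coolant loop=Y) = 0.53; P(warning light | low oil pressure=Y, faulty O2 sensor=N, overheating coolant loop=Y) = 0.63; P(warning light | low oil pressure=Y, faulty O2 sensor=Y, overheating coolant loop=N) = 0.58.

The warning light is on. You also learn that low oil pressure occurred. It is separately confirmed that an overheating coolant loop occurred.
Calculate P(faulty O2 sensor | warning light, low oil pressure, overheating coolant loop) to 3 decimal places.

P(faulty O2 sensor | warning light, low oil pressure, overheating coolant loop) ≈ 0.274

P(warning light | low oil pressure, overheating coolant loop) = 0.63*0.759 + 0.75*0.241 = 0.478170 + 0.180750 = 0.658920
Of this, 0.180750 comes from 0.75*0.241 (the faulty O2 sensor=true cases).
P(faulty O2 sensor | warning light, low oil pressure, overheating coolant loop) = 0.180750 / 0.658920 ≈ 0.274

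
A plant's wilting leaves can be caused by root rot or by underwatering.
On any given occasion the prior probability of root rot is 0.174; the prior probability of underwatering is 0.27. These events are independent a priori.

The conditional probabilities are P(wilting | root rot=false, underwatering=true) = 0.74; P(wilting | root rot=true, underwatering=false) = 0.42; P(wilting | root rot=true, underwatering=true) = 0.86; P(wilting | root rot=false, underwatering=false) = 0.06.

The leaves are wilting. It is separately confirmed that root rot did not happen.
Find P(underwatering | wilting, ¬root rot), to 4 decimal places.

Sum P(wilting|·) weighted by the priors over both values of underwatering:
  P(wilting | ¬root rot) = 0.06·0.73 + 0.74·0.27
        = 0.043800 + 0.199800 = 0.243600
The terms with underwatering present sum to 0.199800, so
  P(underwatering | wilting, ¬root rot) = 0.199800 / 0.243600 ≈ 0.8202

P(underwatering | wilting, ¬root rot) ≈ 0.8202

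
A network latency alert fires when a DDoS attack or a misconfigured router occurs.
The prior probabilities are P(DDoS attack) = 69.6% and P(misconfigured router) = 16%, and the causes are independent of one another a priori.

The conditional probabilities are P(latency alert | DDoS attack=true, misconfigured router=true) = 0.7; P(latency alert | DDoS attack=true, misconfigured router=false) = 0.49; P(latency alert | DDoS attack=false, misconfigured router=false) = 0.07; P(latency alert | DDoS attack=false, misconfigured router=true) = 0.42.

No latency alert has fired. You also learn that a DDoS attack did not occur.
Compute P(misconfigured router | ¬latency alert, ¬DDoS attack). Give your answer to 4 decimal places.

Sum P(¬latency alert|·) weighted by the priors over both values of misconfigured router:
  P(¬latency alert | ¬DDoS attack) = 0.93·0.84 + 0.58·0.16
        = 0.781200 + 0.092800 = 0.874000
Keeping only the misconfigured router-present terms gives 0.092800, so
  P(misconfigured router | ¬latency alert, ¬DDoS attack) = 0.092800 / 0.874000 ≈ 0.1062

P(misconfigured router | ¬latency alert, ¬DDoS attack) ≈ 0.1062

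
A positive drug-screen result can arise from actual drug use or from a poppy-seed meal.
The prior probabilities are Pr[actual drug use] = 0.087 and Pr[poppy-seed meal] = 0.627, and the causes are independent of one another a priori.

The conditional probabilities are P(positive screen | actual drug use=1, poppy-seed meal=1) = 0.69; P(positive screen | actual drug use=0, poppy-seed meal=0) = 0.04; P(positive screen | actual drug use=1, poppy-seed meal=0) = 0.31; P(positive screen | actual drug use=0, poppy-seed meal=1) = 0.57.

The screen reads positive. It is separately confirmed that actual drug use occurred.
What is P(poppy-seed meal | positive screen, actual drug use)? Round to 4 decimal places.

P(poppy-seed meal | positive screen, actual drug use) ≈ 0.7891

Numerator (weight on configurations with poppy-seed meal): 0.69×0.627 = 0.432630
The normalizing constant is 0.31×0.373 + 0.69×0.627 = 0.548260
P(poppy-seed meal | positive screen, actual drug use) = 0.432630/0.548260 ≈ 0.7891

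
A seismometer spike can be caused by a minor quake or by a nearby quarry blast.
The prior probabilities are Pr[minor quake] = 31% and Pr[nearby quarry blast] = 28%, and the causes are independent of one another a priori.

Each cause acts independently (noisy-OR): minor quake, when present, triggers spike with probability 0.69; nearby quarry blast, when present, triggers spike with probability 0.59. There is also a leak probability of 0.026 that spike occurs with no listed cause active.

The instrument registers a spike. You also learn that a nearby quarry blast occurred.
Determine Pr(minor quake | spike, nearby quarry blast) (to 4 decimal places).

Under noisy-OR, P(spike | causes) = 1 − (1−0.026)·∏(1−qᵢ) over the active causes.
P(spike | nearby quarry blast) = 0.60066*0.69 + 0.876205*0.31 = 0.414455 + 0.271624 = 0.686079
Of this, 0.271624 comes from 0.876205*0.31 (the minor quake=true cases).
Hence the posterior is 0.271624/0.686079 ≈ 0.3959.

Pr(minor quake | spike, nearby quarry blast) ≈ 0.3959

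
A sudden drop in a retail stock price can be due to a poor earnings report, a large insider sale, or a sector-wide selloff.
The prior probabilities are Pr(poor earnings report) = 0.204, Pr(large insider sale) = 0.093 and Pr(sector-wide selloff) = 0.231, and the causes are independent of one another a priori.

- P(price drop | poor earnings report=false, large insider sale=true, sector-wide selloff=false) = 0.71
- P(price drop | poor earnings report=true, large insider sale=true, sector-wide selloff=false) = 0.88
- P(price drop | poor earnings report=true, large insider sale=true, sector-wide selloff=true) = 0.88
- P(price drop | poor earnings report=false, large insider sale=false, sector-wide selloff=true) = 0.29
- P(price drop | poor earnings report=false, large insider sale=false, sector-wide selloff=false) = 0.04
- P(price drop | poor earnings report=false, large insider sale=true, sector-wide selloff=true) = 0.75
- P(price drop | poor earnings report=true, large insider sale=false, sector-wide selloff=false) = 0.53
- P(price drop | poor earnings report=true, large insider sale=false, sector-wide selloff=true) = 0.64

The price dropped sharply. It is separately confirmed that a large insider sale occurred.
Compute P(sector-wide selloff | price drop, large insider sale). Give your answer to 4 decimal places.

For the numerator, keep only sector-wide selloff=true terms: 0.137907 + 0.041469 = 0.179376
The normalizing constant is 0.71×0.796×0.769 + 0.75×0.796×0.231 + 0.88×0.204×0.769 + 0.88×0.204×0.231 = 0.752035
P(sector-wide selloff | price drop, large insider sale) = 0.179376/0.752035 ≈ 0.2385

P(sector-wide selloff | price drop, large insider sale) ≈ 0.2385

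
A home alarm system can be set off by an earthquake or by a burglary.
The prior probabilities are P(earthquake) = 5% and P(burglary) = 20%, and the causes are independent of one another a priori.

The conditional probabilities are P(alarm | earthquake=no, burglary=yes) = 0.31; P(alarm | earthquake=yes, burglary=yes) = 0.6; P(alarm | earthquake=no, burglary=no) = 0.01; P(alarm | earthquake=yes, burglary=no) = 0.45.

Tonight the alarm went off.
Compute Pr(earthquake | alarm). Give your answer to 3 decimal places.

For the numerator, keep only earthquake=true terms: 0.018000 + 0.006000 = 0.024000
Denominator P(alarm): 0.01·0.95·0.8 + 0.31·0.95·0.2 + 0.45·0.05·0.8 + 0.6·0.05·0.2 = 0.090500
Posterior = 0.024000 / 0.090500 ≈ 0.265

Pr(earthquake | alarm) ≈ 0.265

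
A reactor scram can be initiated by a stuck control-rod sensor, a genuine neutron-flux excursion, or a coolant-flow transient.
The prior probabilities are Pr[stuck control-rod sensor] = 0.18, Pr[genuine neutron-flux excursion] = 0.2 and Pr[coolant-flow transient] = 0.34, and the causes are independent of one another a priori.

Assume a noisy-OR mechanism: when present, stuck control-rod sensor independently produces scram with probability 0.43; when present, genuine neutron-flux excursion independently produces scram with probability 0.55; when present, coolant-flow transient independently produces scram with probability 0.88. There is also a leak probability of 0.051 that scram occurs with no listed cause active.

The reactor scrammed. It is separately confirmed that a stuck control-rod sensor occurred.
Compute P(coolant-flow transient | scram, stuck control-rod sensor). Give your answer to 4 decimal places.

Under noisy-OR, P(scram | causes) = 1 − (1−0.051)·∏(1−qᵢ) over the active causes.
P(scram | stuck control-rod sensor) = 0.45907×0.8×0.66 + 0.935088×0.8×0.34 + 0.756582×0.2×0.66 + 0.97079×0.2×0.34 = 0.242389 + 0.254344 + 0.099869 + 0.066014 = 0.662616
Restricting to configurations with coolant-flow transient present: 0.254344 + 0.066014 = 0.320358.
So P(coolant-flow transient | scram, stuck control-rod sensor) = 0.320358/0.662616 ≈ 0.4835.

P(coolant-flow transient | scram, stuck control-rod sensor) ≈ 0.4835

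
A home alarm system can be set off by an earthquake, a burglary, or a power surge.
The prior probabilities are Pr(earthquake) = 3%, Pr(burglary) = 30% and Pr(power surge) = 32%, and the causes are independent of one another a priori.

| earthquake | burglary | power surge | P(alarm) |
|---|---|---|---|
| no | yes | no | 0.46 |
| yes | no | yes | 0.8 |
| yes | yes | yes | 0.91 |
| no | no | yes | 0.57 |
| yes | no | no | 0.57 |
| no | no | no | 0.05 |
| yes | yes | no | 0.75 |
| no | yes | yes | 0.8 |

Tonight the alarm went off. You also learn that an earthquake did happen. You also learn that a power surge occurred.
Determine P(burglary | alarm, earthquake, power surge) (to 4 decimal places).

Weight on burglary=true, given the evidence: 0.91·0.3 = 0.273000
Denominator P(alarm | earthquake, power surge): 0.8·0.7 + 0.91·0.3 = 0.833000
Posterior = 0.273000 / 0.833000 ≈ 0.3277

P(burglary | alarm, earthquake, power surge) ≈ 0.3277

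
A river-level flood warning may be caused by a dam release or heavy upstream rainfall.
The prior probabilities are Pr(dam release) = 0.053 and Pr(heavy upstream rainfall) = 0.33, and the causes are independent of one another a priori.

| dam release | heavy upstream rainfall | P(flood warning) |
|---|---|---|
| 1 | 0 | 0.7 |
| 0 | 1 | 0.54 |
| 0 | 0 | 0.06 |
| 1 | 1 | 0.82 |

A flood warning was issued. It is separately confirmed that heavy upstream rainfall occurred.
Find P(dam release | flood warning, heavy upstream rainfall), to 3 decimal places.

P(dam release | flood warning, heavy upstream rainfall) ≈ 0.078

Sum P(flood warning|·) weighted by the priors over both values of dam release:
  P(flood warning | heavy upstream rainfall) = 0.54·0.947 + 0.82·0.053
        = 0.511380 + 0.043460 = 0.554840
The terms with dam release present sum to 0.043460, so
  P(dam release | flood warning, heavy upstream rainfall) = 0.043460 / 0.554840 ≈ 0.078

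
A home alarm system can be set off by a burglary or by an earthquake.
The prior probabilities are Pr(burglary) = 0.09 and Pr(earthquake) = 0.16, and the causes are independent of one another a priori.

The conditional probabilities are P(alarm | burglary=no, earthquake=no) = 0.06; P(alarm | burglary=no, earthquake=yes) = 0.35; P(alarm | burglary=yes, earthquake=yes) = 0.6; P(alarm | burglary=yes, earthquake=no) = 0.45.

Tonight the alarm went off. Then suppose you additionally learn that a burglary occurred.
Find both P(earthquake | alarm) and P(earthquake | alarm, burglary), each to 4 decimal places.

For the numerator, keep only earthquake=true terms: 0.050960 + 0.008640 = 0.059600
The normalizing constant is 0.06*0.91*0.84 + 0.35*0.91*0.16 + 0.45*0.09*0.84 + 0.6*0.09*0.16 = 0.139484
P(earthquake | alarm) = 0.059600/0.139484 ≈ 0.4273

Now condition on the additional information:
For the numerator, keep only earthquake=true terms: 0.6×0.16 = 0.096000
The normalizing constant is 0.45×0.84 + 0.6×0.16 = 0.474000
Posterior = 0.096000 / 0.474000 ≈ 0.2025

P(earthquake | alarm) ≈ 0.4273; P(earthquake | alarm, burglary) ≈ 0.2025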